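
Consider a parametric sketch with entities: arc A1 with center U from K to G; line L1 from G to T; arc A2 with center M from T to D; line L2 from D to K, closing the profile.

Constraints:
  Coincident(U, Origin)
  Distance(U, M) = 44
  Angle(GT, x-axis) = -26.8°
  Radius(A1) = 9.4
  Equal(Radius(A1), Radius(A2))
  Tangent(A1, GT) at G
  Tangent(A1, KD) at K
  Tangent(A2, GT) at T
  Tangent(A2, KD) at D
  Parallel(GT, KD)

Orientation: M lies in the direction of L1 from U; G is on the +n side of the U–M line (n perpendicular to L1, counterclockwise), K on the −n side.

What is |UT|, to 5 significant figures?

44.993

The slot axis is L1's direction at -26.8°, so u = (cos -26.8°, sin -26.8°) = (0.89259, -0.45088) and n = (−sin -26.8°, cos -26.8°) = (0.45088, 0.89259). U is at the origin and M lies 44.0 along u from U, so M = 44.0·u = (39.274, -19.839). Tangency of A1 to both parallel lines with radius 9.4 puts G and K at U ± 9.4·n: G = (4.2382, 8.3903), K = (-4.2382, -8.3903). Equal radii place T and D the same way about M: T = M + 9.4·n = (43.512, -11.448), D = M − 9.4·n = (35.036, -28.229). Then |UT| = |T − U| = 44.993.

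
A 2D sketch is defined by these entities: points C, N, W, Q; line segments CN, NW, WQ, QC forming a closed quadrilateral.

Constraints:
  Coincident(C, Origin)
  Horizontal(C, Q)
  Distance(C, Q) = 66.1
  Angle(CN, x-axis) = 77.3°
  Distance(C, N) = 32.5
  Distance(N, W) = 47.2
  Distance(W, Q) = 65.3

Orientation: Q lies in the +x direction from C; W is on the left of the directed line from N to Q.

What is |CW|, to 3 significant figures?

75.4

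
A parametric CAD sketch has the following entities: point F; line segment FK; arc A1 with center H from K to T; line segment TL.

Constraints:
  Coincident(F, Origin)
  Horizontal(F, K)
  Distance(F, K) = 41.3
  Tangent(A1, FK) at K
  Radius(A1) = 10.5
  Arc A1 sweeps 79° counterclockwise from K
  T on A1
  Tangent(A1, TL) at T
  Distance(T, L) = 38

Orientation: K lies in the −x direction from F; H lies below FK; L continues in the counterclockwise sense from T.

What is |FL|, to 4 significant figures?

74.58

F is at the origin; FK is horizontal with |FK| = 41.3 and K on the −x side, so K = (-41.30, 0.000). The tangent condition forces HK to be normal to FK, so H = K + (0, -10.5) = (-41.30, -10.50). On A1, K sits at bearing 90° from H; a 79° counterclockwise sweep puts T at bearing 169°, so T = H + 10.5·(cos 169°, sin 169°) = (-51.61, -8.497). Tangency of A1 to TL means the radius HT is perpendicular to TL, so TL runs along (−sin 169°, cos 169°); with |TL| = 38.0, L = (-58.86, -45.80). Then |FL| = |L − F| = 74.58.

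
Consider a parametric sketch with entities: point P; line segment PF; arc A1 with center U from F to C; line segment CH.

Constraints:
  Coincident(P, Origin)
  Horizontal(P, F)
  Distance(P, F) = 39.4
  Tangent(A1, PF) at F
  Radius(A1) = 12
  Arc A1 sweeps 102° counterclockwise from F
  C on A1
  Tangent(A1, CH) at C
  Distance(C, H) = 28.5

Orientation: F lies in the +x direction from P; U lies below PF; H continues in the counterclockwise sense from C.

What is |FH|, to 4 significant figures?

42.77

On A1, F sits at bearing 90° from U; a 102° counterclockwise sweep puts C at bearing 192°, so C = U + 12.0·(cos 192°, sin 192°) = (27.66, -14.49). Tangency of A1 to CH means the radius UC is perpendicular to CH, so CH runs along (−sin 192°, cos 192°); with |CH| = 28.5, H = (33.59, -42.37). Then |FH| = |H − F| = 42.77.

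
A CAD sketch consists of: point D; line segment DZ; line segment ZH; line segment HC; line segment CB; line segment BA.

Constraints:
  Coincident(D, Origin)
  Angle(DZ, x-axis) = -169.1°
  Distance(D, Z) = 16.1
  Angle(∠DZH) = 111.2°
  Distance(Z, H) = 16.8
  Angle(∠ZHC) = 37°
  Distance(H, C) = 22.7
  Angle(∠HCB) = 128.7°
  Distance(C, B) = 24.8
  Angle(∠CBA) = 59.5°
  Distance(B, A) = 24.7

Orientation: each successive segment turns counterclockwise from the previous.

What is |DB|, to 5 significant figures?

20.919

∠ZHC = 37.0° gives HC at 42.700° from the x-axis; with |HC| = 22.7, C = (-2.1309, -4.1795). ∠HCB = 128.7° gives CB at 94.000° from the x-axis; with |CB| = 24.8, B = (-3.8608, 20.560). Then |DB| = |B − D| = 20.919.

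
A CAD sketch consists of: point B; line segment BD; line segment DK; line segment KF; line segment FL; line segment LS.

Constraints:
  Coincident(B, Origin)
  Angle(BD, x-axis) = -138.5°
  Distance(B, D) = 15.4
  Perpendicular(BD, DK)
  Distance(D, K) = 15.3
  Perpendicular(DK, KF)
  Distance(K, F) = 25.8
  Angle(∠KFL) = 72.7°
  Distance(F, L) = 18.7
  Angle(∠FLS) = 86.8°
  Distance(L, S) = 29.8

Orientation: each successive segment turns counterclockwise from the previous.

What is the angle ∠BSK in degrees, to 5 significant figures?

62.889°

∠KFL = 72.7° gives FL at 148.80° from the x-axis; with |FL| = 18.7, L = (1.9319, 5.1193). ∠FLS = 86.8° gives LS at -118.00° from the x-axis; with |LS| = 29.8, S = (-12.058, -21.193). Then cos ∠BSK = SB·SK / (|SB||SK|), giving 62.889°.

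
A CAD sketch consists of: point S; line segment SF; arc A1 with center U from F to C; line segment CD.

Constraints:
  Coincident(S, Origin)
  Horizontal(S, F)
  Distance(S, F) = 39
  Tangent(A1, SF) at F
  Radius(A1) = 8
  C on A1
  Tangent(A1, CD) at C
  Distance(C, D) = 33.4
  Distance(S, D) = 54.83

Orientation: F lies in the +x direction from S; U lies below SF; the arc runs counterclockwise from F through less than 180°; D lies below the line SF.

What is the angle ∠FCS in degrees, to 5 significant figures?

115.42°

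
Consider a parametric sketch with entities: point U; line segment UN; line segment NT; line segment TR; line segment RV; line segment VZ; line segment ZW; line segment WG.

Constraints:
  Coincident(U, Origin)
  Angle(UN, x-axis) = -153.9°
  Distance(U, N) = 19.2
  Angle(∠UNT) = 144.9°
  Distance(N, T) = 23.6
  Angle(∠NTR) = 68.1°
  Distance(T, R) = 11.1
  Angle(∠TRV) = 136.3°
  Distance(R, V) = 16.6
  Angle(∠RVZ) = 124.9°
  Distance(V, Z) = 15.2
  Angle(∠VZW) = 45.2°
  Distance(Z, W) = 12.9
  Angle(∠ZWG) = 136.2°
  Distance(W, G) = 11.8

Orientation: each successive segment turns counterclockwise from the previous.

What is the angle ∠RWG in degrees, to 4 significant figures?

14.55°

∠VZW = 45.2° gives ZW at -133.3° from the x-axis; with |ZW| = 12.9, W = (-13.65, -14.71). ∠ZWG = 136.2° gives WG at -89.50° from the x-axis; with |WG| = 11.8, G = (-13.55, -26.51). Then cos ∠RWG = WR·WG / (|WR||WG|), giving 14.55°.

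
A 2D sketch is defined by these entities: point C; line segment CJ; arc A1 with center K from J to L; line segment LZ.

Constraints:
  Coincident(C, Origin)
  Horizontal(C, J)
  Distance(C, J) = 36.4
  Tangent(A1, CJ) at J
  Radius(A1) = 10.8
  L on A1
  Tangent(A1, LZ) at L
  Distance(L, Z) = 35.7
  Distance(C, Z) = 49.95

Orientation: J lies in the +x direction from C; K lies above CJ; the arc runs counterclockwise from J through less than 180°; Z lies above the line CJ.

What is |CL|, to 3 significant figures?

48.1

C is at the origin; CJ is horizontal with |CJ| = 36.4 and J on the +x side, so J = (36.4, 0.00). Tangency of A1 to CJ means the radius KJ is perpendicular to CJ, so K = J + (0, 10.8) = (36.4, 10.8). Since KL ⟂ LZ (tangency), |KZ| = √(10.8² + 35.7²) = 37.3 regardless of where L sits on A1. So Z lies on both circle(C, 49.95) and circle(K, 37.3); the above-CJ intersection is Z = (21.6, 45.0). L is the foot of the tangent from Z: L = (44.6, 17.8).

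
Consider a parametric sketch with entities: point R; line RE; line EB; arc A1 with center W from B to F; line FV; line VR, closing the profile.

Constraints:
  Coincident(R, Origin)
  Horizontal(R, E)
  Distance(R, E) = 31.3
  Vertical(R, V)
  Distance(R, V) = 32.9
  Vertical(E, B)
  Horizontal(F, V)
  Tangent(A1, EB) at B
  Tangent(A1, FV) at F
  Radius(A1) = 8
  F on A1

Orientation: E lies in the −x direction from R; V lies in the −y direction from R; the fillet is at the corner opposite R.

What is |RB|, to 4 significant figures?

40.00

The virtual corner opposite R is at (-31.30, -32.90). Tangency of A1 to EB means the radius WB is perpendicular to EB and tangency of A1 to FV means the radius WF is perpendicular to FV, with radius 8.0, so the center W sits 8.0 in from both sides at W = (-23.30, -24.90). That places the tangent points at B = (-31.30, -24.90) on EB and F = (-23.30, -32.90) on FV. Then |RB| = |B − R| = 40.00.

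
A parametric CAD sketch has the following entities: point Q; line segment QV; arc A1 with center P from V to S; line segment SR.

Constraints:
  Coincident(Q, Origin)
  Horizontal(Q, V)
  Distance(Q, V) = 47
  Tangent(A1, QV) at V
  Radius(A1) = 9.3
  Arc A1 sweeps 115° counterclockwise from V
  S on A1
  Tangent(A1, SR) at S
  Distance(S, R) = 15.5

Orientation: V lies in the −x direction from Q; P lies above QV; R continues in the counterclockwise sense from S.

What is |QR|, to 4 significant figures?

52.73

Q is at the origin; QV is horizontal with |QV| = 47.0 and V on the −x side, so V = (-47.00, 0.000). Since A1 is tangent to QV there, PV ⟂ QV, so P = V + (0, 9.3) = (-47.00, 9.300). On A1, V sits at bearing -90° from P; a 115° counterclockwise sweep puts S at bearing 25°, so S = P + 9.3·(cos 25°, sin 25°) = (-38.57, 13.23). Tangency of A1 to SR means the radius PS is perpendicular to SR, so SR runs along (−sin 25°, cos 25°); with |SR| = 15.5, R = (-45.12, 27.28). Then |QR| = |R − Q| = 52.73.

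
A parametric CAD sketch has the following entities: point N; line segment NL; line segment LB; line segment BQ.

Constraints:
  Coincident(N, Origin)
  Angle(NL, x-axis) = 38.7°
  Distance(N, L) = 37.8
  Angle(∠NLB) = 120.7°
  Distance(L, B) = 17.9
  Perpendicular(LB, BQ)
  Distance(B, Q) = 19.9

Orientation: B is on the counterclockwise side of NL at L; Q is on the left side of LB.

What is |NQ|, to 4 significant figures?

39.28

∠NLB = 120.7°, so LB runs at 38.7° + (180° − 120.7°) = 98.00° from the x-axis; with |LB| = 17.9, B = L + 17.9·(cos 98.00°, sin 98.00°) = (27.01, 41.36). LB is perpendicular to BQ; with |BQ| = 19.9 on the left of LB, Q = B + 19.9·(-0.9903, -0.1392) = (7.303, 38.59). Then |NQ| = |Q − N| = 39.28.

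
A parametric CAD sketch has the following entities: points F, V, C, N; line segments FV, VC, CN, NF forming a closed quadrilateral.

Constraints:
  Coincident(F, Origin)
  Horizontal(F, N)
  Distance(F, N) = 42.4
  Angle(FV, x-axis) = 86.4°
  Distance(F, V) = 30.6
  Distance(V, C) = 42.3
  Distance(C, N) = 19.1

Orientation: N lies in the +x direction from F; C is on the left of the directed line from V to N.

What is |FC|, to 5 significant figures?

46.726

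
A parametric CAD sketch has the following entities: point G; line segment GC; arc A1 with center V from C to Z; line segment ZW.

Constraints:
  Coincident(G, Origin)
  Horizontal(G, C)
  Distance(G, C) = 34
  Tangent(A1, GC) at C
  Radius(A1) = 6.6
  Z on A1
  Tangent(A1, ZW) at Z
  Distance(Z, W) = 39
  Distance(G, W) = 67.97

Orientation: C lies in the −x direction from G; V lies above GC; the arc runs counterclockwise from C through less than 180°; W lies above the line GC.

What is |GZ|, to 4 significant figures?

31.03

G is at the origin; G and C share the same y with |GC| = 34.0 and C on the −x side, so C = (-34.00, 0.000). A1 meets GC tangentially, so VC is at right angles to GC, so V = C + (0, 6.6) = (-34.00, 6.600). Since VZ ⟂ ZW (tangency), |VW| = √(6.6² + 39.0²) = 39.55 regardless of where Z sits on A1. So W lies on both circle(G, 67.97) and circle(V, 39.55); the above-GC intersection is W = (-54.75, 40.27). Z is the foot of the tangent from W: Z = (-29.04, 10.95).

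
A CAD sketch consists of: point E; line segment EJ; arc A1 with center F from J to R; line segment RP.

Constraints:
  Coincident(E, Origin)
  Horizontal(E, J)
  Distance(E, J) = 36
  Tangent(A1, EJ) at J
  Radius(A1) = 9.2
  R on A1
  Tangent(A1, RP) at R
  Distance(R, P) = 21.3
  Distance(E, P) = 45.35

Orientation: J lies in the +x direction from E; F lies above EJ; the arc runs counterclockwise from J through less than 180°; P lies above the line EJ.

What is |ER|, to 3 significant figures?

46.0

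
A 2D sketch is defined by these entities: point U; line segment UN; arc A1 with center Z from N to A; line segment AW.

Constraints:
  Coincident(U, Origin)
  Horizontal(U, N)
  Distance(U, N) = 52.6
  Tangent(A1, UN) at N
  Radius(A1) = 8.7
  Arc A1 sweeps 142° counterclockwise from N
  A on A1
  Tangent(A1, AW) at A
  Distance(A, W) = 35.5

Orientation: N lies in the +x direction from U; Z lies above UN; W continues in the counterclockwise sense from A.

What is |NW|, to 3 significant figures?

43.7

U is at the origin; UN is horizontal with |UN| = 52.6 and N on the +x side, so N = (52.6, 0.00). The tangent condition forces ZN to be normal to UN, so Z = N + (0, 8.7) = (52.6, 8.70). On A1, N sits at bearing -90° from Z; a 142° counterclockwise sweep puts A at bearing 52°, so A = Z + 8.7·(cos 52°, sin 52°) = (58.0, 15.6). Tangency of A1 to AW means the radius ZA is perpendicular to AW, so AW runs along (−sin 52°, cos 52°); with |AW| = 35.5, W = (30.0, 37.4). Then |NW| = |W − N| = 43.7.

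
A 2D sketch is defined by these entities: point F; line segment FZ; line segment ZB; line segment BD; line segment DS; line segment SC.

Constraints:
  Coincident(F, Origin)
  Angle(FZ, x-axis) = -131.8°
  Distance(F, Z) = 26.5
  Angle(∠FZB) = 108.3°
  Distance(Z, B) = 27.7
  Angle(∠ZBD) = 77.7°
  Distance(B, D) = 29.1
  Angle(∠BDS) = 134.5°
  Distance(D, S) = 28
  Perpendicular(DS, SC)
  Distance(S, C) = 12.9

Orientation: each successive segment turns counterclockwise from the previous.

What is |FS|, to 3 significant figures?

19.2

∠ZBD = 77.7° gives BD at 42.2° from the x-axis; with |BD| = 29.1, D = (17.7, -24.2). ∠BDS = 134.5° gives DS at 87.7° from the x-axis; with |DS| = 28.0, S = (18.8, 3.76). Then |FS| = |S − F| = 19.2.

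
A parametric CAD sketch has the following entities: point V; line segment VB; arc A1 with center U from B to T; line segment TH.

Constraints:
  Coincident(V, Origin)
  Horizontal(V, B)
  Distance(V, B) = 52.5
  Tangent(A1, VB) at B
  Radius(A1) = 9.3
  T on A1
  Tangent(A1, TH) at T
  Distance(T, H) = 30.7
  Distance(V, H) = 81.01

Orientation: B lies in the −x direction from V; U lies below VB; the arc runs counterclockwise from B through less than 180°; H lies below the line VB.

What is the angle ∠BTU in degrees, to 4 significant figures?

57.49°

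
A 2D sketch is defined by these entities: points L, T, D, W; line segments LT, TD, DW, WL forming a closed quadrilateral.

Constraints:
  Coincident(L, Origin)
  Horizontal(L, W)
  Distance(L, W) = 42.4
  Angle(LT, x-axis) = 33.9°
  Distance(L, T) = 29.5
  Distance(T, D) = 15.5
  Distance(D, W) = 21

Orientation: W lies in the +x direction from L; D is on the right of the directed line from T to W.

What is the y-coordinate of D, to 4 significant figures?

1.256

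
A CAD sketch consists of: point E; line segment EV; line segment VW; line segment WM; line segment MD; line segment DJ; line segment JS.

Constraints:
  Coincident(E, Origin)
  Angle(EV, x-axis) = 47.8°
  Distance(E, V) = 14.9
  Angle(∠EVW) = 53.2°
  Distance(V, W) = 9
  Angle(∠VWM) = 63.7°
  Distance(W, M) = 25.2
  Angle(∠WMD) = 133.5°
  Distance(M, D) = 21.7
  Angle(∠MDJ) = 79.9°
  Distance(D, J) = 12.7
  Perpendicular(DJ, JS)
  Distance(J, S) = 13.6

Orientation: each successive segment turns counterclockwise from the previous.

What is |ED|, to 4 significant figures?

36.11

E is at the origin; EV runs at 47.8° with length 14.9, so V = (10.01, 11.04). ∠EVW = 53.2° gives VW at 174.6° from the x-axis; with |VW| = 9.0, W = (1.049, 11.88). ∠VWM = 63.7° gives WM at -69.10° from the x-axis; with |WM| = 25.2, M = (10.04, -11.66). ∠WMD = 133.5° gives MD at -22.60° from the x-axis; with |MD| = 21.7, D = (30.07, -20.00). Then |ED| = |D − E| = 36.11.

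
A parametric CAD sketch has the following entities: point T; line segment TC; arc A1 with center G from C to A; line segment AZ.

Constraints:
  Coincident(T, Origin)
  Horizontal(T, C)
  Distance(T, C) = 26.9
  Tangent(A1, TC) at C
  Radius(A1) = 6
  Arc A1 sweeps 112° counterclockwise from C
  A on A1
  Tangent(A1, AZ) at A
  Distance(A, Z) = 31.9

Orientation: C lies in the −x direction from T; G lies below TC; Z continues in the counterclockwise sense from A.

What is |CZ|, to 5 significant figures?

38.360

T is at the origin; T and C share the same y with |TC| = 26.9 and C on the −x side, so C = (-26.900, 0.0000). Tangency of A1 to TC means the radius GC is perpendicular to TC, so G = C + (0, -6) = (-26.900, -6.0000). On A1, C sits at bearing 90° from G; a 112° counterclockwise sweep puts A at bearing 202°, so A = G + 6.0·(cos 202°, sin 202°) = (-32.463, -8.2476). A1 meets AZ tangentially, so GA is at right angles to AZ, so AZ runs along (−sin 202°, cos 202°); with |AZ| = 31.9, Z = (-20.513, -37.825). Then |CZ| = |Z − C| = 38.360.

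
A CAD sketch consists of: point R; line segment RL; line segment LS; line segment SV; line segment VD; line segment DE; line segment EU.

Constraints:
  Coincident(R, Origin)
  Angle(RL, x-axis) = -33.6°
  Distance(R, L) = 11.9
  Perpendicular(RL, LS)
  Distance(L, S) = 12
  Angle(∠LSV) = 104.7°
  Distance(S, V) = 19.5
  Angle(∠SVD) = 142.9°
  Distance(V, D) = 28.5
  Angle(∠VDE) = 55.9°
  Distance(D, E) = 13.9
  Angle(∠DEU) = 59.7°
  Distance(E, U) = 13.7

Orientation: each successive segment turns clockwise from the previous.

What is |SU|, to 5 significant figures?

32.856

R is at the origin; RL runs at -33.6° with length 11.9, so L = (9.9118, -6.5854). RL is perpendicular to LS, so LS runs at -123.60°; with |LS| = 12.0, S = (3.2711, -16.580). ∠LSV = 104.7° gives SV at 161.10° from the x-axis; with |SV| = 19.5, V = (-15.178, -10.264). ∠SVD = 142.9° gives VD at 124.00° from the x-axis; with |VD| = 28.5, D = (-31.115, 13.364). ∠VDE = 55.9° gives DE at -0.10000° from the x-axis; with |DE| = 13.9, E = (-17.215, 13.339). ∠DEU = 59.7° gives EU at -120.40° from the x-axis; with |EU| = 13.7, U = (-24.147, 1.5228). Then |SU| = |U − S| = 32.856.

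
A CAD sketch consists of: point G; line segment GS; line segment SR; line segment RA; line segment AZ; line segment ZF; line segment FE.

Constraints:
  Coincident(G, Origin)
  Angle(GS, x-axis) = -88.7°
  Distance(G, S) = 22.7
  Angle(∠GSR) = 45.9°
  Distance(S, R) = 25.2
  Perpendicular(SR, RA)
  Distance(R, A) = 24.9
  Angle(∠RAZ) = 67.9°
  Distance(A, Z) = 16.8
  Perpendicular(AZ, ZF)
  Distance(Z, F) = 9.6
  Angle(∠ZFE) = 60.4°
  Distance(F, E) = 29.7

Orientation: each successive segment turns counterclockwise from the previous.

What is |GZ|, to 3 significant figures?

6.57

SR ⟂ RA, so RA runs at 135°; with |RA| = 24.9, A = (0.480, 12.7). ∠RAZ = 67.9° gives AZ at -112° from the x-axis; with |AZ| = 16.8, Z = (-5.95, -2.79). Then |GZ| = |Z − G| = 6.57.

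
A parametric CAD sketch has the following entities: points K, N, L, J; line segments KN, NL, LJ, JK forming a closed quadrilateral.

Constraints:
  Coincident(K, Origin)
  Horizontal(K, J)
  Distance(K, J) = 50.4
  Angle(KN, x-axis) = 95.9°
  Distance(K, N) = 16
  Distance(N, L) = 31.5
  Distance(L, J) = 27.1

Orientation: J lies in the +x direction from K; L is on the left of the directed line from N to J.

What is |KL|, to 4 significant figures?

34.63

K is at the origin; KJ is horizontal with |KJ| = 50.4 and J in +x, so J = (50.4, 0). KN runs at 95.9° with |KN| = 16.0, so N = (-1.645, 15.92). L is determined by |NL| = 31.5 and |LJ| = 27.1 together: it lies at the intersection of circle(N, 31.5) and circle(J, 27.1). With |NJ| = 54.42, the foot of the radical line on NJ is 29.58 from N and the perpendicular offset is √(31.5² − 29.58²) = 10.83. Taking the left-of-NJ solution: L = (29.81, 17.62).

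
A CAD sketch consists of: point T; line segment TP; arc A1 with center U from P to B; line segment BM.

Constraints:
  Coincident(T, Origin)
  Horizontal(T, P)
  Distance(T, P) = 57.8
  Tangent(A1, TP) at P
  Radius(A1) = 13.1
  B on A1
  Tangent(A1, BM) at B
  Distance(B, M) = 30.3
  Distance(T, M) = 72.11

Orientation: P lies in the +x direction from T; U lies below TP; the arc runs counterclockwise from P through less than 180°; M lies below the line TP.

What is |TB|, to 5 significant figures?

48.679

T is at the origin; TP is horizontal with |TP| = 57.8 and P on the +x side, so P = (57.800, 0.0000). The tangent condition forces UP to be normal to TP, so U = P + (0, -13.1) = (57.800, -13.100). Since UB ⟂ BM (tangency), |UM| = √(13.1² + 30.3²) = 33.011 regardless of where B sits on A1. So M lies on both circle(T, 72.11) and circle(U, 33.011); the below-TP intersection is M = (55.507, -46.031). B is the foot of the tangent from M: B = (45.444, -17.451).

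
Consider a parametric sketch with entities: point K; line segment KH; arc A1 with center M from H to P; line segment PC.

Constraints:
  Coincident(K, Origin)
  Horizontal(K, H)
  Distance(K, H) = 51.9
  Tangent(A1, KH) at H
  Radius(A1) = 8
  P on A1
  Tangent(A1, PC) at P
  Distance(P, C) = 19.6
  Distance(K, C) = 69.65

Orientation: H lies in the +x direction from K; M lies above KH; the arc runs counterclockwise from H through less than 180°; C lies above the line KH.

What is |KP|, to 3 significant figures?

59.8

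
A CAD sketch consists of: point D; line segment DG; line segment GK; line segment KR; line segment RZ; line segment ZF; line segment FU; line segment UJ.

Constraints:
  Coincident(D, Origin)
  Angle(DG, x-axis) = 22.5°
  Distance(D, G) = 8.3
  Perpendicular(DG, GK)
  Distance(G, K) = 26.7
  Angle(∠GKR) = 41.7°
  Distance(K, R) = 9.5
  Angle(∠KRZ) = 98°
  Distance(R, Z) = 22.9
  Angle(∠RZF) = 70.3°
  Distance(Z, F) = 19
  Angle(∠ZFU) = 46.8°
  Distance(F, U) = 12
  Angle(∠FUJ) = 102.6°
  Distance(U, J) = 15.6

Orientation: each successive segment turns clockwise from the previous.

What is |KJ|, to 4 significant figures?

27.22

D is at the origin; DG runs at 22.5° with length 8.3, so G = (7.668, 3.176). DG is perpendicular to GK, so GK runs at -67.50°; with |GK| = 26.7, K = (17.89, -21.49). ∠GKR = 41.7° gives KR at 154.2° from the x-axis; with |KR| = 9.5, R = (9.333, -17.36). ∠KRZ = 98.0° gives RZ at 72.20° from the x-axis; with |RZ| = 22.9, Z = (16.33, 4.447). ∠RZF = 70.3° gives ZF at -37.50° from the x-axis; with |ZF| = 19.0, F = (31.41, -7.119). ∠ZFU = 46.8° gives FU at -170.7° from the x-axis; with |FU| = 12.0, U = (19.56, -9.059). ∠FUJ = 102.6° gives UJ at 111.9° from the x-axis; with |UJ| = 15.6, J = (13.75, 5.416). Then |KJ| = |J − K| = 27.22.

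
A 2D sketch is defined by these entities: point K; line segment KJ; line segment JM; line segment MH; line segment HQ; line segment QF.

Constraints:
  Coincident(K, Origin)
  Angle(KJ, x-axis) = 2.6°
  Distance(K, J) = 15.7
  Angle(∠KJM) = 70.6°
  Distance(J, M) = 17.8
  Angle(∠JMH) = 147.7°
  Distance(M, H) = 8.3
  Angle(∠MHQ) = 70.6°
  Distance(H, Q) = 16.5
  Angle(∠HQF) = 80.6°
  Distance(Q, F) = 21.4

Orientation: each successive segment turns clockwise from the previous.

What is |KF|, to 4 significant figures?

19.24

K is at the origin; KJ runs at 2.6° with length 15.7, so J = (15.68, 0.7122). ∠KJM = 70.6° gives JM at -106.8° from the x-axis; with |JM| = 17.8, M = (10.54, -16.33). ∠JMH = 147.7° gives MH at -139.1° from the x-axis; with |MH| = 8.3, H = (4.265, -21.76). ∠MHQ = 70.6° gives HQ at 111.5° from the x-axis; with |HQ| = 16.5, Q = (-1.782, -6.411). ∠HQF = 80.6° gives QF at 12.10° from the x-axis; with |QF| = 21.4, F = (19.14, -1.925). Then |KF| = |F − K| = 19.24.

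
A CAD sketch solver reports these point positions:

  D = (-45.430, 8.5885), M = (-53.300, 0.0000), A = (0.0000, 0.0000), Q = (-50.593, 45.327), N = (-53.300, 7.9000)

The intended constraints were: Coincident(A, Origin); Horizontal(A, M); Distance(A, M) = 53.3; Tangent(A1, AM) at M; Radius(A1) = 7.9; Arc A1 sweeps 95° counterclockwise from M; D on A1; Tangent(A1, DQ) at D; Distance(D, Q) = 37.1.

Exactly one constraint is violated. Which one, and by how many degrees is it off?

Tangent(A1, DQ) at D — off by 3.00°.

A = (0.00, 0.00) ✓; A.y = 0.00, M.y = 0.00 ✓; |AM| = 53.30 ✓; ∠(NM, MA) = 90.00° ✓; |NM| = 7.900 ✓; bearing(N→D) − bearing(N→M) = 95.00° ✓; |ND| = 7.900 ✓; ∠(ND, DQ) = 87.00° ✗; |DQ| = 37.10 ✓.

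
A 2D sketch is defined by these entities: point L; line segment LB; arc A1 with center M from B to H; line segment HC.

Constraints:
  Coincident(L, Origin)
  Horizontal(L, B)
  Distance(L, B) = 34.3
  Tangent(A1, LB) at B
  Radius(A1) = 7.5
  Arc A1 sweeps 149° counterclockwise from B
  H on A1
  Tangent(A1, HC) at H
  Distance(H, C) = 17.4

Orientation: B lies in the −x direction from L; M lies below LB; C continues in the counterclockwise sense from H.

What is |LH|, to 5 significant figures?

40.625

L is at the origin; L and B share the same y with |LB| = 34.3 and B on the −x side, so B = (-34.300, 0.0000). Since A1 is tangent to LB there, MB ⟂ LB, so M = B + (0, -7.5) = (-34.300, -7.5000). On A1, B sits at bearing 90° from M; a 149° counterclockwise sweep puts H at bearing 239°, so H = M + 7.5·(cos 239°, sin 239°) = (-38.163, -13.929). Then |LH| = |H − L| = 40.625.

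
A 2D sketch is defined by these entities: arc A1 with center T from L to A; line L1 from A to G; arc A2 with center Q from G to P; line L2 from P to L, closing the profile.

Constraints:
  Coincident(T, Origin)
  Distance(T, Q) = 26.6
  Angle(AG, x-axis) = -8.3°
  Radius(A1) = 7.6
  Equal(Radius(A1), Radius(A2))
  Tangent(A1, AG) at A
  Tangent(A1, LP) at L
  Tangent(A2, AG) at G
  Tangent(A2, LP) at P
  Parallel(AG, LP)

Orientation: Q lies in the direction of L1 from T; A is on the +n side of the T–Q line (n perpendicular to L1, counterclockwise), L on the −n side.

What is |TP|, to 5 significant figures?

27.664

Tangency of A1 to both parallel lines with radius 7.6 puts A and L at T ± 7.6·n: A = (1.0971, 7.5204), L = (-1.0971, -7.5204). Equal radii place G and P the same way about Q: G = Q + 7.6·n = (27.418, 3.6805), P = Q − 7.6·n = (25.224, -11.360). Then |TP| = |P − T| = 27.664.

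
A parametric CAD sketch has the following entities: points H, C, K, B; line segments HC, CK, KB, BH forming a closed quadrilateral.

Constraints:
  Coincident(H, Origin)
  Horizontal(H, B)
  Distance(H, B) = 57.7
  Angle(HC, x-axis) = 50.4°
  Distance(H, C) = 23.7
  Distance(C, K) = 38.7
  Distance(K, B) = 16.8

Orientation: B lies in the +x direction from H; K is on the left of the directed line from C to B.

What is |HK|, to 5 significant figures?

56.185

Checks: |CK| = 38.70 ✓; |KB| = 16.80 ✓.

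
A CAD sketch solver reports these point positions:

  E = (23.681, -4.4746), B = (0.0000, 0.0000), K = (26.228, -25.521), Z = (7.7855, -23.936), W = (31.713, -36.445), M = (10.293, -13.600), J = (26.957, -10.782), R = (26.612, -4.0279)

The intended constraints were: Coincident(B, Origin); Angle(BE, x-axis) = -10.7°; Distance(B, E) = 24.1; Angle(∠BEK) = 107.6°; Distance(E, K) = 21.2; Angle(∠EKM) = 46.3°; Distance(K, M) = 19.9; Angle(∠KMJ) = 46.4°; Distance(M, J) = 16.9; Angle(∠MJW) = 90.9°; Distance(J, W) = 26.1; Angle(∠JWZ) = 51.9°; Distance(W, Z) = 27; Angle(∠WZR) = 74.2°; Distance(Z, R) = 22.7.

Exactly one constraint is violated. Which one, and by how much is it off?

Distance(Z, R) = 22.7 — off by 4.70.

B = (0.00, 0.00) ✓; BE at -10.70° ✓; |BE| = 24.10 ✓; ∠BEK = 107.6° ✓; |EK| = 21.20 ✓; ∠EKM = 46.30° ✓; |KM| = 19.90 ✓; ∠KMJ = 46.40° ✓; |MJ| = 16.90 ✓; ∠MJW = 90.90° ✓; |JW| = 26.10 ✓; ∠JWZ = 51.90° ✓; |WZ| = 27.00 ✓; ∠WZR = 74.20° ✓; |ZR| = 27.40 ✗.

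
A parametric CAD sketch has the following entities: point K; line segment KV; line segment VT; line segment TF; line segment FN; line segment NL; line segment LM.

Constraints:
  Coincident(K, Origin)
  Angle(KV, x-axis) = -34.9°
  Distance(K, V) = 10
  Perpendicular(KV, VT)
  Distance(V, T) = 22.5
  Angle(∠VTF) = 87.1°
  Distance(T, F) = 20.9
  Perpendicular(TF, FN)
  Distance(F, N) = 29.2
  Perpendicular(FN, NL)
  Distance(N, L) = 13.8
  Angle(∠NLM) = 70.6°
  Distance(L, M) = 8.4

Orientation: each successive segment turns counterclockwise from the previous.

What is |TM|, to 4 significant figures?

23.46

K is at the origin; KV runs at -34.9° with length 10.0, so V = (8.202, -5.721). KV ⟂ VT, so VT runs at 55.10°; with |VT| = 22.5, T = (21.07, 12.73). ∠VTF = 87.1° gives TF at 148.0° from the x-axis; with |TF| = 20.9, F = (3.351, 23.81). The perpendicularity gives FN at right angles to TF, so FN runs at -122.0°; with |FN| = 29.2, N = (-12.12, -0.9557). FN ⟂ NL, so NL runs at -32.00°; with |NL| = 13.8, L = (-0.4200, -8.269). ∠NLM = 70.6° gives LM at 77.40° from the x-axis; with |LM| = 8.4, M = (1.412, -0.07092). Then |TM| = |M − T| = 23.46.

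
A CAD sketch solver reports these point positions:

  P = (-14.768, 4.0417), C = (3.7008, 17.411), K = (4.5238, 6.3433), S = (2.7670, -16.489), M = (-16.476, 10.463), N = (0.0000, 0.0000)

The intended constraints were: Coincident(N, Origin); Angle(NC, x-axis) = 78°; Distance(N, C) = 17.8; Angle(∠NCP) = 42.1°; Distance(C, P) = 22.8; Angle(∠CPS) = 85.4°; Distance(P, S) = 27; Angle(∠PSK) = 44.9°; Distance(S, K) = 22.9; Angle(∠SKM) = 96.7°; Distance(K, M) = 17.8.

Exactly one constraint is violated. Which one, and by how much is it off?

Distance(K, M) = 17.8 — off by 3.60.

N = (0.00, 0.00) ✓; NC at 78.00° ✓; |NC| = 17.80 ✓; ∠NCP = 42.10° ✓; |CP| = 22.80 ✓; ∠CPS = 85.40° ✓; |PS| = 27.00 ✓; ∠PSK = 44.90° ✓; |SK| = 22.90 ✓; ∠SKM = 96.70° ✓; |KM| = 21.40 ✗.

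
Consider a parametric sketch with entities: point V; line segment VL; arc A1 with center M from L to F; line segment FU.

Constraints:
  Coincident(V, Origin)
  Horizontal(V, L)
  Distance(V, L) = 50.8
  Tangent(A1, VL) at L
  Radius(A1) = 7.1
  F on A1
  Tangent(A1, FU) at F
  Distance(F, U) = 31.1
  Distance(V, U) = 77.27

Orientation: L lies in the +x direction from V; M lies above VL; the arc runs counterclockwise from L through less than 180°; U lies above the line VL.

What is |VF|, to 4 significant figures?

57.42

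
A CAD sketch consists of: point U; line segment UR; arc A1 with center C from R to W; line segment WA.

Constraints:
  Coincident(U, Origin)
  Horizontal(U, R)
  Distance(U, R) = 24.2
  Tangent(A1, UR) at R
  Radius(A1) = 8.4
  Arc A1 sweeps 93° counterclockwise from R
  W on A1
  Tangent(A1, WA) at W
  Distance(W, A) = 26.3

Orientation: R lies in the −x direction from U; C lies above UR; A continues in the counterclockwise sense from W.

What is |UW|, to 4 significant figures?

18.11

Since A1 is tangent to UR there, CR ⟂ UR, so C = R + (0, 8.4) = (-24.20, 8.400). On A1, R sits at bearing -90° from C; a 93° counterclockwise sweep puts W at bearing 3°, so W = C + 8.4·(cos 3°, sin 3°) = (-15.81, 8.840). Then |UW| = |W − U| = 18.11.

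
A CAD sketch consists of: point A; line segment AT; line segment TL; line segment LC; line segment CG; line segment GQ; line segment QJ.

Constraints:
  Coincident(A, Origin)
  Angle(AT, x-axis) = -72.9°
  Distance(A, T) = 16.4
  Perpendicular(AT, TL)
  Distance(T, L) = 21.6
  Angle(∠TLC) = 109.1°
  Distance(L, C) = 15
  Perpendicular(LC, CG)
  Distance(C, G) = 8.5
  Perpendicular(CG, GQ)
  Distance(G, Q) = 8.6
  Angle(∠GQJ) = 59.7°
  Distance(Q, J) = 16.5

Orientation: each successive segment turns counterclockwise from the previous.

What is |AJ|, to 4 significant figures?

32.15

A is at the origin; AT runs at -72.9° with length 16.4, so T = (4.822, -15.68). AT is perpendicular to TL, so TL runs at 17.10°; with |TL| = 21.6, L = (25.47, -9.324). ∠TLC = 109.1° gives LC at 88.00° from the x-axis; with |LC| = 15.0, C = (25.99, 5.667). The perpendicularity gives CG at right angles to LC, so CG runs at 178.0°; with |CG| = 8.5, G = (17.50, 5.964). The perpendicularity gives GQ at right angles to CG, so GQ runs at -92.00°; with |GQ| = 8.6, Q = (17.20, -2.631). ∠GQJ = 59.7° gives QJ at 28.30° from the x-axis; with |QJ| = 16.5, J = (31.72, 5.191). Then |AJ| = |J − A| = 32.15.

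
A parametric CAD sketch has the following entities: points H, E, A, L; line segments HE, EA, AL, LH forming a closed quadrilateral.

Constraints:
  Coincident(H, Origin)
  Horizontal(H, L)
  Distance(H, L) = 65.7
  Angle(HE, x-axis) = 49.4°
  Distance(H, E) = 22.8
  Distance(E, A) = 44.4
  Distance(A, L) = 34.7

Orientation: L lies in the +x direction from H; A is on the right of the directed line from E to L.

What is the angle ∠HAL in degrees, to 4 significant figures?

114.8°

H is at the origin; H and L share the same y with |HL| = 65.7 and L in +x, so L = (65.7, 0). HE runs at 49.4° with |HE| = 22.8, so E = (14.84, 17.31). A is determined by |EA| = 44.4 and |AL| = 34.7 together: it lies at the intersection of circle(E, 44.4) and circle(L, 34.7). With |EL| = 53.73, the foot of the radical line on EL is 34.00 from E and the perpendicular offset is √(44.4² − 34.00²) = 28.55. Taking the right-of-EL solution: A = (37.83, -20.67).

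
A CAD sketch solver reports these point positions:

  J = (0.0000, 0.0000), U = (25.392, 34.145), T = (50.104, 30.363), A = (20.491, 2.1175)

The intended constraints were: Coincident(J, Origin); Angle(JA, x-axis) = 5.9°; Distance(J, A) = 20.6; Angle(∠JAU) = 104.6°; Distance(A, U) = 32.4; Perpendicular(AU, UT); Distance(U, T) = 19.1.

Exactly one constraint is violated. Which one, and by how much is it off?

Distance(U, T) = 19.1 — off by 5.90.

J = (0.00, 0.00) ✓; JA at 5.900° ✓; |JA| = 20.60 ✓; ∠JAU = 104.6° ✓; |AU| = 32.40 ✓; ∠(AU, UT) = 90.00° ✓; |UT| = 25.00 ✗.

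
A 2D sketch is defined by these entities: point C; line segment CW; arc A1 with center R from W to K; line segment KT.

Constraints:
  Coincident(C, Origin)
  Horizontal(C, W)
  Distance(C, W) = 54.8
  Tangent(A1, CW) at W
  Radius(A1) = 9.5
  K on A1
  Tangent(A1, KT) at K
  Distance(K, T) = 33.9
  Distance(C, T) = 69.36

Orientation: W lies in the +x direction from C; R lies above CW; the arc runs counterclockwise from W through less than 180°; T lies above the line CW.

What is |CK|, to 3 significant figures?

65.0

Checks: ∠(RW, WC) = 90.00° ✓; |RK| = 9.500 ✓; ∠(RK, KT) = 90.00° ✓; |KT| = 33.90 ✓; |CT| = 69.36 ✓.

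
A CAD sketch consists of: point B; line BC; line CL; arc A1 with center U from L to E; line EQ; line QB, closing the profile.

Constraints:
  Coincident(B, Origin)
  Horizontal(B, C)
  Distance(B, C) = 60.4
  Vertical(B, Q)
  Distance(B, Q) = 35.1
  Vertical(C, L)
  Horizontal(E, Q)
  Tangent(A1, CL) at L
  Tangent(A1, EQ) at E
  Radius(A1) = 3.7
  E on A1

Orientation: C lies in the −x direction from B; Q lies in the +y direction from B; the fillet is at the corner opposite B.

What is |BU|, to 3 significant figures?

64.8

B is at the origin; BC is horizontal with |BC| = 60.4 and C on the −x side, so C = (-60.4, 0.00). BQ is vertical with |BQ| = 35.1 and Q on the +y side, so Q = (0.00, 35.1). The virtual corner opposite B is at (-60.4, 35.1). The tangent condition forces UL to be normal to CL and the tangent condition forces UE to be normal to EQ, with radius 3.7, so the center U sits 3.7 in from both sides at U = (-56.7, 31.4). Then |BU| = |U − B| = 64.8.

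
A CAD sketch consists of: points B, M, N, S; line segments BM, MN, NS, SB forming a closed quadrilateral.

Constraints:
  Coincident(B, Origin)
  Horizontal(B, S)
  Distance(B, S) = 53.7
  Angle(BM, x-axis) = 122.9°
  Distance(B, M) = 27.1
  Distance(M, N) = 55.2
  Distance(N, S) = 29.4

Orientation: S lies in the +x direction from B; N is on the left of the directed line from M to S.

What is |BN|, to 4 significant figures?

48.13

Checks: |MN| = 55.20 ✓; |NS| = 29.40 ✓.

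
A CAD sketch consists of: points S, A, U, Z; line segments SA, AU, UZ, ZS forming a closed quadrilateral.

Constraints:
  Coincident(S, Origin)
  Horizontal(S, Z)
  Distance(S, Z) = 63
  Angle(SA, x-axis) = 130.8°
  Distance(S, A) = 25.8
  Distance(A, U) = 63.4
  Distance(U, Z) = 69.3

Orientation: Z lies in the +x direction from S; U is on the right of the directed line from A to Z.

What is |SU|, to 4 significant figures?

40.03

S is at the origin; S and Z share the same y with |SZ| = 63.0 and Z in +x, so Z = (63.0, 0). SA runs at 130.8° with |SA| = 25.8, so A = (-16.86, 19.53). U is determined by |AU| = 63.4 and |UZ| = 69.3 together: it lies at the intersection of circle(A, 63.4) and circle(Z, 69.3). With |AZ| = 82.21, the foot of the radical line on AZ is 36.34 from A and the perpendicular offset is √(63.4² − 36.34²) = 51.95. Taking the right-of-AZ solution: U = (6.104, -39.56).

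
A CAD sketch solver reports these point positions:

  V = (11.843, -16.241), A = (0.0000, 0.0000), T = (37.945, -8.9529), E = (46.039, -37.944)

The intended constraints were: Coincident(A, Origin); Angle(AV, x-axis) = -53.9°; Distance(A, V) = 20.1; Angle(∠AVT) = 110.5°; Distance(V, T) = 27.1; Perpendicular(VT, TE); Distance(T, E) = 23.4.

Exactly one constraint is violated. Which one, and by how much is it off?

Distance(T, E) = 23.4 — off by 6.70.

A = (0.00, 0.00) ✓; AV at -53.90° ✓; |AV| = 20.10 ✓; ∠AVT = 110.5° ✓; |VT| = 27.10 ✓; ∠(VT, TE) = 90.00° ✓; |TE| = 30.10 ✗.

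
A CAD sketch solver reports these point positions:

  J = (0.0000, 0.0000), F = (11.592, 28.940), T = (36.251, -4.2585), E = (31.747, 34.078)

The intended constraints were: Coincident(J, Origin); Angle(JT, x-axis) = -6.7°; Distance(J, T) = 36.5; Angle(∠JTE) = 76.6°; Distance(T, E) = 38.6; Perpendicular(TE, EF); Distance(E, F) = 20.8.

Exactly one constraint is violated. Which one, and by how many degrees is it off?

Perpendicular(TE, EF) — off by 7.60°.

J = (0.00, 0.00) ✓; JT at -6.700° ✓; |JT| = 36.50 ✓; ∠JTE = 76.60° ✓; |TE| = 38.60 ✓; ∠(TE, EF) = 97.60° ✗; |EF| = 20.80 ✓.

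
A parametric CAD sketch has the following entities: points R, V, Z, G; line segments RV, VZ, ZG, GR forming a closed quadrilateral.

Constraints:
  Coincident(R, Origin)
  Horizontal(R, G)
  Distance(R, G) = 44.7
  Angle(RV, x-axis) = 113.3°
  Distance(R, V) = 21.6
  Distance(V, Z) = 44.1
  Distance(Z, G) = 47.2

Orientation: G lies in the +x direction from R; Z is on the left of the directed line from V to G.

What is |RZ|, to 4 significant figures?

52.45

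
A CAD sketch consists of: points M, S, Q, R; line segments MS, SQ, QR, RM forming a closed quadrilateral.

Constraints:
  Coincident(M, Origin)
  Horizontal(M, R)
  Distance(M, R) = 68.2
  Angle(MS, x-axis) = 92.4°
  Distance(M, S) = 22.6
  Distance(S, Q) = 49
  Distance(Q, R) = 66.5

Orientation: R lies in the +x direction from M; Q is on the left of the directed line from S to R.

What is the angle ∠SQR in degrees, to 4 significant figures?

76.40°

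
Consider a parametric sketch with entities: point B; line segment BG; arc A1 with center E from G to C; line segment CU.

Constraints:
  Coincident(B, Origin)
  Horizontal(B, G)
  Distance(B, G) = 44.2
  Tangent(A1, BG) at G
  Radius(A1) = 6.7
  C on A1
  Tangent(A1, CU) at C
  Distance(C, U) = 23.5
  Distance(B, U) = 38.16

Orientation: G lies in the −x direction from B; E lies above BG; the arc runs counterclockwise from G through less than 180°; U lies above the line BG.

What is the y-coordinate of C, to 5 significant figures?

3.9597

B is at the origin; B and G share the same y with |BG| = 44.2 and G on the −x side, so G = (-44.200, 0.0000). Tangency of A1 to BG means the radius EG is perpendicular to BG, so E = G + (0, 6.7) = (-44.200, 6.7000). Since EC ⟂ CU (tangency), |EU| = √(6.7² + 23.5²) = 24.436 regardless of where C sits on A1. So U lies on both circle(B, 38.16) and circle(E, 24.436); the above-BG intersection is U = (-28.475, 25.404). C is the foot of the tangent from U: C = (-38.086, 3.9597).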